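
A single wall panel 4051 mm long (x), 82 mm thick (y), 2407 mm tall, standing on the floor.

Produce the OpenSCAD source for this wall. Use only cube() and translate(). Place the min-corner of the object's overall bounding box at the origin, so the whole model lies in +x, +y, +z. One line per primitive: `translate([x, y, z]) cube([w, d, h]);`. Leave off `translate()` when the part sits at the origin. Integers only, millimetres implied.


cube([4051, 82, 2407]);


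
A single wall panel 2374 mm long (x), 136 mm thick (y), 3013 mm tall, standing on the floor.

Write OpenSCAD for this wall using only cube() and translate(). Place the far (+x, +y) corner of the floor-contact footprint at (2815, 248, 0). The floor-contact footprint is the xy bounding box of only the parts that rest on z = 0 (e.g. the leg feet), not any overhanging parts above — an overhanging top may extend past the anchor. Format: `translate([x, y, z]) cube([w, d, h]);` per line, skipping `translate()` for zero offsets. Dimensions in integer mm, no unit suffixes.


translate([441, 112, 0]) cube([2374, 136, 3013]);


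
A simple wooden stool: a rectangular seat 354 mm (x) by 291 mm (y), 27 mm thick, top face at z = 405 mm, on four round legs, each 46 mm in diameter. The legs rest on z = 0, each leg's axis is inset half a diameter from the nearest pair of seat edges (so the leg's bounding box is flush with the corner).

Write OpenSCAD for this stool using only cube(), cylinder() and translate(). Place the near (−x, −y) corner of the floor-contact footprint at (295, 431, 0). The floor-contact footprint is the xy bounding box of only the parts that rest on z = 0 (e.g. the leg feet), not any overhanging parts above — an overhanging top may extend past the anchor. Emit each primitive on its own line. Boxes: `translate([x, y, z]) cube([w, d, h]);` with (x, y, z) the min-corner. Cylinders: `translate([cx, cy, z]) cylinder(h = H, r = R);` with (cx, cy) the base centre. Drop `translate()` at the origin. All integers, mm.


// leg_h = 405 - 27 = 378
translate([295, 431, 378]) cube([354, 291, 27]);
translate([318, 454, 0]) cylinder(h = 378, r = 23);
translate([626, 454, 0]) cylinder(h = 378, r = 23);
translate([318, 699, 0]) cylinder(h = 378, r = 23);
translate([626, 699, 0]) cylinder(h = 378, r = 23);


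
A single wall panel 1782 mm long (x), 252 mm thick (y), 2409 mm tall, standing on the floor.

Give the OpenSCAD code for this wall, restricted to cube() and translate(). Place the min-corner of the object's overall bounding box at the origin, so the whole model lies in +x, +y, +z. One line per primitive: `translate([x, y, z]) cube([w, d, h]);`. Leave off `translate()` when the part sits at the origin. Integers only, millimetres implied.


cube([1782, 252, 2409]);


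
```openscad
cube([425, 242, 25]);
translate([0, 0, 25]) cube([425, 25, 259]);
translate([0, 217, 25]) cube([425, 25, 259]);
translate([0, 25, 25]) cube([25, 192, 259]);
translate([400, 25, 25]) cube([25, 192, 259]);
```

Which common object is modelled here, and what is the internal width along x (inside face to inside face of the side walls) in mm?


An open box. The internal width is 375 mm.

A 425×242 base slab with four walls standing on it — an open box. The base is 425 mm wide and the walls are 25 mm thick, so the internal width is 425 − 2 × 25 = 375 mm.


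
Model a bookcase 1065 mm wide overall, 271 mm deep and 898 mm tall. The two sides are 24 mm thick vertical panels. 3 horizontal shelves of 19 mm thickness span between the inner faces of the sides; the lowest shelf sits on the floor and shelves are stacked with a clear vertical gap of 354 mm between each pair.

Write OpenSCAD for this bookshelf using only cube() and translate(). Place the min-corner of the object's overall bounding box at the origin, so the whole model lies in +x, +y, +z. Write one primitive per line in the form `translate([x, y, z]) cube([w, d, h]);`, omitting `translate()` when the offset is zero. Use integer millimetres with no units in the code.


cube([24, 271, 898]);
translate([1041, 0, 0]) cube([24, 271, 898]);
translate([24, 0, 0]) cube([1017, 271, 19]);
translate([24, 0, 373]) cube([1017, 271, 19]);
translate([24, 0, 746]) cube([1017, 271, 19]);


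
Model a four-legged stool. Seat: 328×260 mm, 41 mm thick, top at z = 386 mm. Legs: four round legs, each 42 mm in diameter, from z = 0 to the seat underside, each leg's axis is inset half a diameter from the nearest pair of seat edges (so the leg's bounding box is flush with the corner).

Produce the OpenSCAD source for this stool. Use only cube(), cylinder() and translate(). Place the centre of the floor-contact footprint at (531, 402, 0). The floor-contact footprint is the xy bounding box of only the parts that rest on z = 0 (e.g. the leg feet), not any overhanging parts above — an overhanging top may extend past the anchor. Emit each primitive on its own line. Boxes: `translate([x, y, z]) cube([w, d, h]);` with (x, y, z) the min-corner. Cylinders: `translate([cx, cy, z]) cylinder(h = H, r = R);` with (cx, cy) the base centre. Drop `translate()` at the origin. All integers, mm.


translate([367, 272, 345]) cube([328, 260, 41]);
translate([388, 293, 0]) cylinder(h = 345, r = 21);
translate([674, 293, 0]) cylinder(h = 345, r = 21);
translate([388, 511, 0]) cylinder(h = 345, r = 21);
translate([674, 511, 0]) cylinder(h = 345, r = 21);


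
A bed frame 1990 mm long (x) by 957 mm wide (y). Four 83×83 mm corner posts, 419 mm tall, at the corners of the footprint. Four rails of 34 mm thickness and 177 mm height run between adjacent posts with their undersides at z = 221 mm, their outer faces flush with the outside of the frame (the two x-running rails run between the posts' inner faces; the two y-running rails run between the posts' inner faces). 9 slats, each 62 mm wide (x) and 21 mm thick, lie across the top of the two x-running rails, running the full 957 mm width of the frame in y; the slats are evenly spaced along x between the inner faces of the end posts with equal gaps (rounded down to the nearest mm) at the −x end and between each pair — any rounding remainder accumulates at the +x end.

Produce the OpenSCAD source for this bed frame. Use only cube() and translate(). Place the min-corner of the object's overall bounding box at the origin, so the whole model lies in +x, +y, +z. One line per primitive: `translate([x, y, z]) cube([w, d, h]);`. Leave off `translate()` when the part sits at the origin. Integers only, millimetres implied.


cube([83, 83, 419]);
translate([0, 874, 0]) cube([83, 83, 419]);
translate([1907, 0, 0]) cube([83, 83, 419]);
translate([1907, 874, 0]) cube([83, 83, 419]);
translate([83, 0, 221]) cube([1824, 34, 177]);
translate([83, 923, 221]) cube([1824, 34, 177]);
translate([0, 83, 221]) cube([34, 791, 177]);
translate([1956, 83, 221]) cube([34, 791, 177]);
translate([209, 0, 398]) cube([62, 957, 21]);
translate([397, 0, 398]) cube([62, 957, 21]);
translate([585, 0, 398]) cube([62, 957, 21]);
translate([773, 0, 398]) cube([62, 957, 21]);
translate([961, 0, 398]) cube([62, 957, 21]);
translate([1149, 0, 398]) cube([62, 957, 21]);
translate([1337, 0, 398]) cube([62, 957, 21]);
translate([1525, 0, 398]) cube([62, 957, 21]);
translate([1713, 0, 398]) cube([62, 957, 21]);


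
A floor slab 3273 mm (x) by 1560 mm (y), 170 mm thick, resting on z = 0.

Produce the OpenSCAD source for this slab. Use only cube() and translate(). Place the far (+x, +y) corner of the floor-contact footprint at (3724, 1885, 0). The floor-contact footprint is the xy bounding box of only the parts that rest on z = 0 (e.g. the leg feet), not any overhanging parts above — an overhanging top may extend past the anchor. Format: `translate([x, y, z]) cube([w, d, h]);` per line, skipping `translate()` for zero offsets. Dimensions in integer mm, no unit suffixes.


translate([451, 325, 0]) cube([3273, 1560, 170]);


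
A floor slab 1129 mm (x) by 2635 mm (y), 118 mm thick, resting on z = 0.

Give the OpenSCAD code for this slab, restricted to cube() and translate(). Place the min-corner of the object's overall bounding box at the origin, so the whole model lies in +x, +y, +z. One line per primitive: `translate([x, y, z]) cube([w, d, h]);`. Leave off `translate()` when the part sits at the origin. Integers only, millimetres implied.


cube([1129, 2635, 118]);


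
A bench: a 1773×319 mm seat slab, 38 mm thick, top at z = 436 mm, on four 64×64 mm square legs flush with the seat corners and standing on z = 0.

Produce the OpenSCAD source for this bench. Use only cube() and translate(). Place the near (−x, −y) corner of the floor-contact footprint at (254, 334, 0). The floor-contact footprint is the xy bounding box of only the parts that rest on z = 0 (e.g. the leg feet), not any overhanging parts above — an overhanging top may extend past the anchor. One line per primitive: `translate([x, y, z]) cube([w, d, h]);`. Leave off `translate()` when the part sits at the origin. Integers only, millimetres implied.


translate([254, 334, 398]) cube([1773, 319, 38]);
translate([254, 334, 0]) cube([64, 64, 398]);
translate([254, 589, 0]) cube([64, 64, 398]);
translate([1963, 334, 0]) cube([64, 64, 398]);
translate([1963, 589, 0]) cube([64, 64, 398]);


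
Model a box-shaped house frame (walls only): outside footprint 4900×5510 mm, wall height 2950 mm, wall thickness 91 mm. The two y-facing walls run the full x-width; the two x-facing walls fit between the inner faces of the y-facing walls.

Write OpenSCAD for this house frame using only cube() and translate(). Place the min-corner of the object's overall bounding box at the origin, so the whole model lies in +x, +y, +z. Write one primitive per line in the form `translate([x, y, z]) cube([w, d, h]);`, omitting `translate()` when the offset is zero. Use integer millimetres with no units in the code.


cube([4900, 91, 2950]);
translate([0, 5419, 0]) cube([4900, 91, 2950]);
translate([0, 91, 0]) cube([91, 5328, 2950]);
translate([4809, 91, 0]) cube([91, 5328, 2950]);


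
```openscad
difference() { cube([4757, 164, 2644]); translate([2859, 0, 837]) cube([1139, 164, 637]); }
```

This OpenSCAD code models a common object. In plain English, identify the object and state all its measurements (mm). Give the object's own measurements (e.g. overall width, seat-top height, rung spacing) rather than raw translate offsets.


A wall 4757 mm long (x), 164 mm thick (y), 2644 mm tall, with a rectangular window opening cut through it. The opening is 1139 mm wide and 637 mm tall; its sill is at z = 837 mm and its near (−x) edge is 2859 mm from the wall's −x end. The opening passes through the full wall thickness.


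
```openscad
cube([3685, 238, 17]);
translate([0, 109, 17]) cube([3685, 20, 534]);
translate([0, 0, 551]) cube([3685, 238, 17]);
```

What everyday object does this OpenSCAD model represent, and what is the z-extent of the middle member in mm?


An I-beam. The web height is 534 mm.

Two wide flanges with a thin centred web — an I-beam. Overall 568 mm minus two 17 mm flanges gives a web of 568 − 2·17 = 534 mm.


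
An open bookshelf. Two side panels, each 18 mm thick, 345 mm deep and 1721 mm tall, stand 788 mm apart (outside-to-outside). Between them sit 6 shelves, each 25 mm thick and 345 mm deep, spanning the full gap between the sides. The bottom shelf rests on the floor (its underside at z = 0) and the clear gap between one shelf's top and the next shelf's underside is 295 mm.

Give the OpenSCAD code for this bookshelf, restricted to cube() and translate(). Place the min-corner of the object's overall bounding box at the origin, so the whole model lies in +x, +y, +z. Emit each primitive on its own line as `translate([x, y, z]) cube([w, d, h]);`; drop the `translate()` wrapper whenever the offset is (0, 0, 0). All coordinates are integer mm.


cube([18, 345, 1721]);
translate([770, 0, 0]) cube([18, 345, 1721]);
translate([18, 0, 0]) cube([752, 345, 25]);
translate([18, 0, 320]) cube([752, 345, 25]);
translate([18, 0, 640]) cube([752, 345, 25]);
translate([18, 0, 960]) cube([752, 345, 25]);
translate([18, 0, 1280]) cube([752, 345, 25]);
translate([18, 0, 1600]) cube([752, 345, 25]);


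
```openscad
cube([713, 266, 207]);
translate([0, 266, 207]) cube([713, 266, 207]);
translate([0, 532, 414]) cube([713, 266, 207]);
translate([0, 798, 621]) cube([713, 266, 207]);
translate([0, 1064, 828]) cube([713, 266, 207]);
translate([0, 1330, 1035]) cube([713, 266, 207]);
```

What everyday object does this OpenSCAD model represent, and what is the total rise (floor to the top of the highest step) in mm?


A staircase. The total rise is 1242 mm.

6 identical blocks, each offset up and back from the previous — a staircase. Each step is 207 mm tall and there are 6 of them, so the total rise is 6 × 207 = 1242 mm.


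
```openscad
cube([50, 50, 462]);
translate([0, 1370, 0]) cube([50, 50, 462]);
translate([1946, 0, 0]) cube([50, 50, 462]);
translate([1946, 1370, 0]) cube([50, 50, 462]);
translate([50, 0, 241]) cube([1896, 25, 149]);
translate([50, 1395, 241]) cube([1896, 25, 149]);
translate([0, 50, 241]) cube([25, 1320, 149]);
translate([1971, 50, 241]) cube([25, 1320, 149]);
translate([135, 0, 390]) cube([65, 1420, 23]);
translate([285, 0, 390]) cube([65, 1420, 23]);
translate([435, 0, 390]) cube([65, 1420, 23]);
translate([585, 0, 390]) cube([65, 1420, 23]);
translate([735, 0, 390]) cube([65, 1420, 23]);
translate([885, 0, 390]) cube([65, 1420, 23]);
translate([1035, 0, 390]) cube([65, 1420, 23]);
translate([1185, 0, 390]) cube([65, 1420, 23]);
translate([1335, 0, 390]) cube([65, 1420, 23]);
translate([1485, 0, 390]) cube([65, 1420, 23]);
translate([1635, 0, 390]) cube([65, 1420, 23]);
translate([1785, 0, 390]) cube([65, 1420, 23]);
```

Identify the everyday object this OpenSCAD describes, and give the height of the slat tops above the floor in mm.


A bed frame. The slat-top height is 413 mm.

Four posts, four rails, and a row of slats — a bed frame. Slats sit on the rails at z = 241 + 149 = 390; with slat thickness 23, the top is 413 mm.


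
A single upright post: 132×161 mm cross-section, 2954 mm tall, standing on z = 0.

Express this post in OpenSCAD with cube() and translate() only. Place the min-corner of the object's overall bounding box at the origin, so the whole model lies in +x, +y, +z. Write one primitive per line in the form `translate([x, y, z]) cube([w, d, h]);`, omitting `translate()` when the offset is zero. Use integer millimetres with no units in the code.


cube([132, 161, 2954]);


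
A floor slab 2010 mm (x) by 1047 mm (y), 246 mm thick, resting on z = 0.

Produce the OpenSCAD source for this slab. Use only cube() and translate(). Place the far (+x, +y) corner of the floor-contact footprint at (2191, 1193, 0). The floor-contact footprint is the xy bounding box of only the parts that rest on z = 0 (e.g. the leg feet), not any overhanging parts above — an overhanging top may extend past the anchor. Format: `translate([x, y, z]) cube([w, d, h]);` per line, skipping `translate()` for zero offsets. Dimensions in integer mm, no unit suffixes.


translate([181, 146, 0]) cube([2010, 1047, 246]);


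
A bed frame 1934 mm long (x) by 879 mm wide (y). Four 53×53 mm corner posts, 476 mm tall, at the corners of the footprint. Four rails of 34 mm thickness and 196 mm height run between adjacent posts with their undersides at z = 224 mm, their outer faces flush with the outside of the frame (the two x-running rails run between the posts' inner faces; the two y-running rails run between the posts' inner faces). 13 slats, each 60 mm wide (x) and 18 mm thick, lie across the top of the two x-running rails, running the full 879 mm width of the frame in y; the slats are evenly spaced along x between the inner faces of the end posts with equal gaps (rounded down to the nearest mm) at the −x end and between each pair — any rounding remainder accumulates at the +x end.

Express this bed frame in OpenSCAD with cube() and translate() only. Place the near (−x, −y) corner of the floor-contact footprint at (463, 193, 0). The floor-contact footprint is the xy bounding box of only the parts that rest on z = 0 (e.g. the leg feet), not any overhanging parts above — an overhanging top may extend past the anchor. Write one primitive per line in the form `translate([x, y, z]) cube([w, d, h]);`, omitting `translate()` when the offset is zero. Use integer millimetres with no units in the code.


translate([463, 193, 0]) cube([53, 53, 476]);
translate([463, 1019, 0]) cube([53, 53, 476]);
translate([2344, 193, 0]) cube([53, 53, 476]);
translate([2344, 1019, 0]) cube([53, 53, 476]);
translate([516, 193, 224]) cube([1828, 34, 196]);
translate([516, 1038, 224]) cube([1828, 34, 196]);
translate([463, 246, 224]) cube([34, 773, 196]);
translate([2363, 246, 224]) cube([34, 773, 196]);
translate([590, 193, 420]) cube([60, 879, 18]);
translate([724, 193, 420]) cube([60, 879, 18]);
translate([858, 193, 420]) cube([60, 879, 18]);
translate([992, 193, 420]) cube([60, 879, 18]);
translate([1126, 193, 420]) cube([60, 879, 18]);
translate([1260, 193, 420]) cube([60, 879, 18]);
translate([1394, 193, 420]) cube([60, 879, 18]);
translate([1528, 193, 420]) cube([60, 879, 18]);
translate([1662, 193, 420]) cube([60, 879, 18]);
translate([1796, 193, 420]) cube([60, 879, 18]);
translate([1930, 193, 420]) cube([60, 879, 18]);
translate([2064, 193, 420]) cube([60, 879, 18]);
translate([2198, 193, 420]) cube([60, 879, 18]);


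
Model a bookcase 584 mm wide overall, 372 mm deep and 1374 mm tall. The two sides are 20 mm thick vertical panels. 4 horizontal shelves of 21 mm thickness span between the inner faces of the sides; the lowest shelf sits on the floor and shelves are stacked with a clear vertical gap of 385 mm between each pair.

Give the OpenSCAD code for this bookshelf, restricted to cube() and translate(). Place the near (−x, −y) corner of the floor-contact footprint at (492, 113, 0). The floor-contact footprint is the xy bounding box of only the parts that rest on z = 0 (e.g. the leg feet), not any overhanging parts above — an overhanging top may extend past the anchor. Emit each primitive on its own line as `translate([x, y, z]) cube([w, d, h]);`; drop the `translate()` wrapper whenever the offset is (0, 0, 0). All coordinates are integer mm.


translate([492, 113, 0]) cube([20, 372, 1374]);
translate([1056, 113, 0]) cube([20, 372, 1374]);
translate([512, 113, 0]) cube([544, 372, 21]);
translate([512, 113, 406]) cube([544, 372, 21]);
translate([512, 113, 812]) cube([544, 372, 21]);
translate([512, 113, 1218]) cube([544, 372, 21]);


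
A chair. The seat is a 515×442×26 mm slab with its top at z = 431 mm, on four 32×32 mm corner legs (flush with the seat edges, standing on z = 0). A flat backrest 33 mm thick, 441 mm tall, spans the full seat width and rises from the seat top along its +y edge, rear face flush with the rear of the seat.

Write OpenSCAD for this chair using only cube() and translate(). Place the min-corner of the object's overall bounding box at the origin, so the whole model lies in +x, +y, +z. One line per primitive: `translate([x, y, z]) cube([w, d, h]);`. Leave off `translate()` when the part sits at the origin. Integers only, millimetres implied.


// leg_h = 431 - 26 = 405
translate([0, 0, 405]) cube([515, 442, 26]);
cube([32, 32, 405]);
translate([483, 0, 0]) cube([32, 32, 405]);
translate([0, 410, 0]) cube([32, 32, 405]);
translate([483, 410, 0]) cube([32, 32, 405]);
translate([0, 409, 431]) cube([515, 33, 441]);


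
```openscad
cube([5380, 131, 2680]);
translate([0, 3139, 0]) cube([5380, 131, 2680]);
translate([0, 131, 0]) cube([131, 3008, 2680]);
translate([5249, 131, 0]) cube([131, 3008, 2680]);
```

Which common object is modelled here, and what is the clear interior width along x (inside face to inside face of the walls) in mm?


A house (or room) frame. The interior width is 5118 mm.

Four 2680 mm walls enclosing a rectangle with no floor or roof — a room or house frame. Outside width is 5380 mm and wall thickness is 131 mm, so the interior width is 5380 − 2 × 131 = 5118 mm.


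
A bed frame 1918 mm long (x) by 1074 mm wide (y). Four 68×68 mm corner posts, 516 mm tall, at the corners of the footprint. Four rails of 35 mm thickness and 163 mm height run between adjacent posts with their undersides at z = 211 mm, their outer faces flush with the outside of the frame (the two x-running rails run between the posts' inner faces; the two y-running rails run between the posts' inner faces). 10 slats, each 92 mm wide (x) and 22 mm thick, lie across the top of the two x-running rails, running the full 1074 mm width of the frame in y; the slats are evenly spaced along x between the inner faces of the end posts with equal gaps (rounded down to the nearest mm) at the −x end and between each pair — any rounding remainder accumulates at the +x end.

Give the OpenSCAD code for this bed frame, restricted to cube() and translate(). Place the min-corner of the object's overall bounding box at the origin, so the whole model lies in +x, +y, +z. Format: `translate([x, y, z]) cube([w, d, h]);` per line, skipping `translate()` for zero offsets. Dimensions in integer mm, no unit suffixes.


// slat z = rail_z + rail_h = 211 + 163 = 374
// slat gap = ⌊(1782 − 10·92) / 11⌋ = 78
cube([68, 68, 516]);
translate([0, 1006, 0]) cube([68, 68, 516]);
translate([1850, 0, 0]) cube([68, 68, 516]);
translate([1850, 1006, 0]) cube([68, 68, 516]);
translate([68, 0, 211]) cube([1782, 35, 163]);
translate([68, 1039, 211]) cube([1782, 35, 163]);
translate([0, 68, 211]) cube([35, 938, 163]);
translate([1883, 68, 211]) cube([35, 938, 163]);
translate([146, 0, 374]) cube([92, 1074, 22]);
translate([316, 0, 374]) cube([92, 1074, 22]);
translate([486, 0, 374]) cube([92, 1074, 22]);
translate([656, 0, 374]) cube([92, 1074, 22]);
translate([826, 0, 374]) cube([92, 1074, 22]);
translate([996, 0, 374]) cube([92, 1074, 22]);
translate([1166, 0, 374]) cube([92, 1074, 22]);
translate([1336, 0, 374]) cube([92, 1074, 22]);
translate([1506, 0, 374]) cube([92, 1074, 22]);
translate([1676, 0, 374]) cube([92, 1074, 22]);


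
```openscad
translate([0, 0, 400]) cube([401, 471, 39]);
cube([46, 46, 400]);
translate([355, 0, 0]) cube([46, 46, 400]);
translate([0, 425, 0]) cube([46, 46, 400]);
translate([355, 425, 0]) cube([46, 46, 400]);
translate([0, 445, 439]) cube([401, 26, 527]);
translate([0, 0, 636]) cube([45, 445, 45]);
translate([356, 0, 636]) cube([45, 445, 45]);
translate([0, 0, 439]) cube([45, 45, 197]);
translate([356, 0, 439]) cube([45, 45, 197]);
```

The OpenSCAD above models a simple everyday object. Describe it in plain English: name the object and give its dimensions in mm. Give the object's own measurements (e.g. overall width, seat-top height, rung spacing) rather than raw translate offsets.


A chair. The seat is a 401×471×39 mm slab with its top at z = 439 mm, on four 46×46 mm corner legs (flush with the seat edges, standing on z = 0). A flat backrest 26 mm thick, 527 mm tall, spans the full seat width and rises from the seat top along its +y edge, rear face flush with the rear of the seat. Two armrests of 45×45 mm section run along each side from the seat's front edge to the front of the backrest, top faces 242 mm above the seat top and outer faces flush with the seat's x-edges; a 45×45 mm post under the front of each armrest stands on the seat at the front corner.


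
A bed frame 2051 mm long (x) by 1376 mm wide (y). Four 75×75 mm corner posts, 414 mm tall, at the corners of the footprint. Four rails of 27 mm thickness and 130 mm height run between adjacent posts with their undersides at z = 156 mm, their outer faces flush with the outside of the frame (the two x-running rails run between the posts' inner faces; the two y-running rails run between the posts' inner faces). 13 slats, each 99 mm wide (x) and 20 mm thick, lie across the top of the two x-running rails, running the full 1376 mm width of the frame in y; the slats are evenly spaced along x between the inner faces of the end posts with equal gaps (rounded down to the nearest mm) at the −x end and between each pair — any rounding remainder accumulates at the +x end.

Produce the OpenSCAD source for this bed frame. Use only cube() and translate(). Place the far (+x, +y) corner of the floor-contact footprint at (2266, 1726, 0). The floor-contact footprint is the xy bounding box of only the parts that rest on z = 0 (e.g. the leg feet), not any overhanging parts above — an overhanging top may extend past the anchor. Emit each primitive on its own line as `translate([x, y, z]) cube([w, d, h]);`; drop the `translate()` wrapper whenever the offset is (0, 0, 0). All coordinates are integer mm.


// slat z = rail_z + rail_h = 156 + 130 = 286
// slat gap = ⌊(1901 − 13·99) / 14⌋ = 43
translate([215, 350, 0]) cube([75, 75, 414]);
translate([215, 1651, 0]) cube([75, 75, 414]);
translate([2191, 350, 0]) cube([75, 75, 414]);
translate([2191, 1651, 0]) cube([75, 75, 414]);
translate([290, 350, 156]) cube([1901, 27, 130]);
translate([290, 1699, 156]) cube([1901, 27, 130]);
translate([215, 425, 156]) cube([27, 1226, 130]);
translate([2239, 425, 156]) cube([27, 1226, 130]);
translate([333, 350, 286]) cube([99, 1376, 20]);
translate([475, 350, 286]) cube([99, 1376, 20]);
translate([617, 350, 286]) cube([99, 1376, 20]);
translate([759, 350, 286]) cube([99, 1376, 20]);
translate([901, 350, 286]) cube([99, 1376, 20]);
translate([1043, 350, 286]) cube([99, 1376, 20]);
translate([1185, 350, 286]) cube([99, 1376, 20]);
translate([1327, 350, 286]) cube([99, 1376, 20]);
translate([1469, 350, 286]) cube([99, 1376, 20]);
translate([1611, 350, 286]) cube([99, 1376, 20]);
translate([1753, 350, 286]) cube([99, 1376, 20]);
translate([1895, 350, 286]) cube([99, 1376, 20]);
translate([2037, 350, 286]) cube([99, 1376, 20]);


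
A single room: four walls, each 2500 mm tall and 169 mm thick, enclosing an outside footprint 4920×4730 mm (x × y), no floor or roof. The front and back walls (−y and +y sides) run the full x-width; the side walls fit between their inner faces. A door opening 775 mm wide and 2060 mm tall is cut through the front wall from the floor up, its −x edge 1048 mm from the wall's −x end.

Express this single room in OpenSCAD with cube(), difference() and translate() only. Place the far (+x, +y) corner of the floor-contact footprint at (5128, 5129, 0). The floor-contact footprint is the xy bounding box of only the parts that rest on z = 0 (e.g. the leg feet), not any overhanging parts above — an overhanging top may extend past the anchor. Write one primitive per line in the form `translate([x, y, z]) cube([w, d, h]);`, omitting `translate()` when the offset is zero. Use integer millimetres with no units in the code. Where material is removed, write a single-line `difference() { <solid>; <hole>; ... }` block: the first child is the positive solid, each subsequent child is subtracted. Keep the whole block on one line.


difference() { translate([208, 399, 0]) cube([4920, 169, 2500]); translate([1256, 399, 0]) cube([775, 169, 2060]); }
translate([208, 4960, 0]) cube([4920, 169, 2500]);
translate([208, 568, 0]) cube([169, 4392, 2500]);
translate([4959, 568, 0]) cube([169, 4392, 2500]);


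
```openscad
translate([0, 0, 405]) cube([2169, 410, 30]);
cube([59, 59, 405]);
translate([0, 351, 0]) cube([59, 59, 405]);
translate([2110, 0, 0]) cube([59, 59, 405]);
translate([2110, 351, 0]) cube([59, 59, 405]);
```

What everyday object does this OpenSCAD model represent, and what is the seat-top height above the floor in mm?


A bench. The seat-top height is 435 mm.

A long slab on four corner posts — a bench. The slab sits at z = 405 with thickness 30, so the top is 405 + 30 = 435 mm.


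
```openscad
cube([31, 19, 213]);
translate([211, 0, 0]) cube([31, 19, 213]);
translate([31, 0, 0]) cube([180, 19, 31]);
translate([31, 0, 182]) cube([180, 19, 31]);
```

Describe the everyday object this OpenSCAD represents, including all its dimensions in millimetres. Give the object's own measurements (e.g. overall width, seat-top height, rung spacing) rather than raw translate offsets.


A rectangular picture frame lying in the x–z plane (depth along y). The opening is 180 mm wide (x) by 151 mm tall (z), surrounded by a border 31 mm wide on all four sides. The frame is 19 mm deep and is made of two full-height vertical stiles with two horizontal rails fitted between them.


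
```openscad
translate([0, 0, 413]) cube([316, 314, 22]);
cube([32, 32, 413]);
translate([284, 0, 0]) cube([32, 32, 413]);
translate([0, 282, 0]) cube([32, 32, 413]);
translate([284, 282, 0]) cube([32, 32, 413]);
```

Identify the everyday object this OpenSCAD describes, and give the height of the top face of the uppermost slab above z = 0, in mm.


A stool. The seat height is 435 mm.

A 316×314×22 slab at z = 413 on four corner posts — a stool. The seat top is 413 + 22 = 435 mm.


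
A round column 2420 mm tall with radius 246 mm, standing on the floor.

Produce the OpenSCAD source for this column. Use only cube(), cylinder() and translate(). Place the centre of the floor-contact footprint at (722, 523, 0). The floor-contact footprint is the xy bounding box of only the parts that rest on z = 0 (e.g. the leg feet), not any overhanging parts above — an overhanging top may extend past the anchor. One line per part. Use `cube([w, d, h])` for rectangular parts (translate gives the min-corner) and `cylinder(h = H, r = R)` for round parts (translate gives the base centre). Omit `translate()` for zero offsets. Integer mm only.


translate([722, 523, 0]) cylinder(h = 2420, r = 246);


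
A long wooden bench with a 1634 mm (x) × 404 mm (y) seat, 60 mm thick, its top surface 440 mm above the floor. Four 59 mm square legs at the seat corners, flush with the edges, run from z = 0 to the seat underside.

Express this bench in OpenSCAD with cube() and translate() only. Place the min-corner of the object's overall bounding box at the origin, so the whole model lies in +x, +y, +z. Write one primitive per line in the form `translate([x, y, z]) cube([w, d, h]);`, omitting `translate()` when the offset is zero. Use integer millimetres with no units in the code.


// leg_h = 440 − 60 = 380
translate([0, 0, 380]) cube([1634, 404, 60]);
cube([59, 59, 380]);
translate([0, 345, 0]) cube([59, 59, 380]);
translate([1575, 0, 0]) cube([59, 59, 380]);
translate([1575, 345, 0]) cube([59, 59, 380]);


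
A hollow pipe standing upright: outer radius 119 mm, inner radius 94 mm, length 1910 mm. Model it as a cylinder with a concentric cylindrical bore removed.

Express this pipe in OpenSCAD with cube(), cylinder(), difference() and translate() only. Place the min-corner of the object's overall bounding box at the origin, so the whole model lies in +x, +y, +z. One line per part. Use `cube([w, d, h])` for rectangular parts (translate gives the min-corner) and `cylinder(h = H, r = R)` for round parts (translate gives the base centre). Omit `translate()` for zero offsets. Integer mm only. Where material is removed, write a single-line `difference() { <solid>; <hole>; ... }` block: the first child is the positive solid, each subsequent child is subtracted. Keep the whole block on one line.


difference() { translate([119, 119, 0]) cylinder(h = 1910, r = 119); translate([119, 119, 0]) cylinder(h = 1910, r = 94); }


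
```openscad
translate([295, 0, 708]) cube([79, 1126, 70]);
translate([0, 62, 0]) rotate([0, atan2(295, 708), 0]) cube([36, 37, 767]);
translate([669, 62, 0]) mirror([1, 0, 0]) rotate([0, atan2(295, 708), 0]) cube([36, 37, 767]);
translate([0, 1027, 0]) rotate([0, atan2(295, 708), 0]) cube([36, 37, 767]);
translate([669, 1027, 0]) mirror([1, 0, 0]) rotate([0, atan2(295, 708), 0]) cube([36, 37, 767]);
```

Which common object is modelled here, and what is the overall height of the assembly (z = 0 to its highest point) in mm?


A sawhorse. The overall height is 778 mm.

A beam across two mirrored pairs of raked legs — a sawhorse. The beam's underside is at z = 708 (matching the legs' vertical rise in atan2(295, 708)) and the beam is 70 mm tall, so its top is at 708 + 70 = 778 mm. The raked legs top out at the beam's underside, so that is the highest point.


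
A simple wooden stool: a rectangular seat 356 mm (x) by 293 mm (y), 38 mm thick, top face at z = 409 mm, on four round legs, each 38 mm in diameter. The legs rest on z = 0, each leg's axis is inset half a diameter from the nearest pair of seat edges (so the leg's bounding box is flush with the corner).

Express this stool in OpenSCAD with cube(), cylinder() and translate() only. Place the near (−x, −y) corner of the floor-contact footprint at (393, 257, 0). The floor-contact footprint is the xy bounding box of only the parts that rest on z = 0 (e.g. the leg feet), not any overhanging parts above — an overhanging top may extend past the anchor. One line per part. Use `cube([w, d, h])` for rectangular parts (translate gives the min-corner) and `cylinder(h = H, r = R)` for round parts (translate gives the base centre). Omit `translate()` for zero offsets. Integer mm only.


translate([393, 257, 371]) cube([356, 293, 38]);
translate([412, 276, 0]) cylinder(h = 371, r = 19);
translate([730, 276, 0]) cylinder(h = 371, r = 19);
translate([412, 531, 0]) cylinder(h = 371, r = 19);
translate([730, 531, 0]) cylinder(h = 371, r = 19);


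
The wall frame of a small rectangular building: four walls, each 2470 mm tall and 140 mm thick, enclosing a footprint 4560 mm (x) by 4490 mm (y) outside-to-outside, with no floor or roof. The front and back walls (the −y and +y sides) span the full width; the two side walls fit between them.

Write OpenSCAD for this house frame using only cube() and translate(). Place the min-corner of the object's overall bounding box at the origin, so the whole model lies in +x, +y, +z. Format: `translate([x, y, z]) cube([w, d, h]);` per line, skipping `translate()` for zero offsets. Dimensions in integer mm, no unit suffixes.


cube([4560, 140, 2470]);
translate([0, 4350, 0]) cube([4560, 140, 2470]);
translate([0, 140, 0]) cube([140, 4210, 2470]);
translate([4420, 140, 0]) cube([140, 4210, 2470]);


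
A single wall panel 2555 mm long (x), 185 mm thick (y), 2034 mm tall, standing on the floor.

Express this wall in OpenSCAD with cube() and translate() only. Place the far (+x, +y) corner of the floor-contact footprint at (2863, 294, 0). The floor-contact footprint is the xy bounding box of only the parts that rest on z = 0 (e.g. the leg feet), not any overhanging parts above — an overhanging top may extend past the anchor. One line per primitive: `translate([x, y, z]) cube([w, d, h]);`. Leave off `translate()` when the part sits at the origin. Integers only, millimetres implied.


translate([308, 109, 0]) cube([2555, 185, 2034]);


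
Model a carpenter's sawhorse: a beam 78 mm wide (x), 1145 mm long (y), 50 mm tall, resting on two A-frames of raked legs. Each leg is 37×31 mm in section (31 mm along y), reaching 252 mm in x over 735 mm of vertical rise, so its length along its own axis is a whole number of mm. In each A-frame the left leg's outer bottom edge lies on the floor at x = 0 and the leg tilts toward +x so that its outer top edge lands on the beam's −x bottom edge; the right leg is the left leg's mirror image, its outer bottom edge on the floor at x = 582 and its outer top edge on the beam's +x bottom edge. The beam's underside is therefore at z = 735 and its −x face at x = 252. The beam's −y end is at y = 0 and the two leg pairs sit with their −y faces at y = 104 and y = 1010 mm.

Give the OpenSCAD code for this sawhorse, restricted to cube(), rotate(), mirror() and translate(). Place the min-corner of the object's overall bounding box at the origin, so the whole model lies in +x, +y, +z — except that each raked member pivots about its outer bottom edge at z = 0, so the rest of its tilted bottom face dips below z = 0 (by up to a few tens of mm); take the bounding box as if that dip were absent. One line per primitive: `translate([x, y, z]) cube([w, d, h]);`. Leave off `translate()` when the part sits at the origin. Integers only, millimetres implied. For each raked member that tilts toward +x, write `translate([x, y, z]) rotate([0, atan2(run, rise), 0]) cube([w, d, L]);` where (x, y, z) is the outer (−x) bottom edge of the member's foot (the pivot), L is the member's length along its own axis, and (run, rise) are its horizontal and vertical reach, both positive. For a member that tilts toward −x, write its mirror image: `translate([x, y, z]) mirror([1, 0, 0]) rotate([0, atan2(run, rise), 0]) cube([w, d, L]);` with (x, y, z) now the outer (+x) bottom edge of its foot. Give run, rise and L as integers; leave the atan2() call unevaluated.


// leg length = √(252² + 735²) = 777
// right-leg outer foot x = 2·252 + 78 = 582
// beam min-corner = (252, 0, 735)
translate([252, 0, 735]) cube([78, 1145, 50]);
translate([0, 104, 0]) rotate([0, atan2(252, 735), 0]) cube([37, 31, 777]);
translate([582, 104, 0]) mirror([1, 0, 0]) rotate([0, atan2(252, 735), 0]) cube([37, 31, 777]);
translate([0, 1010, 0]) rotate([0, atan2(252, 735), 0]) cube([37, 31, 777]);
translate([582, 1010, 0]) mirror([1, 0, 0]) rotate([0, atan2(252, 735), 0]) cube([37, 31, 777]);


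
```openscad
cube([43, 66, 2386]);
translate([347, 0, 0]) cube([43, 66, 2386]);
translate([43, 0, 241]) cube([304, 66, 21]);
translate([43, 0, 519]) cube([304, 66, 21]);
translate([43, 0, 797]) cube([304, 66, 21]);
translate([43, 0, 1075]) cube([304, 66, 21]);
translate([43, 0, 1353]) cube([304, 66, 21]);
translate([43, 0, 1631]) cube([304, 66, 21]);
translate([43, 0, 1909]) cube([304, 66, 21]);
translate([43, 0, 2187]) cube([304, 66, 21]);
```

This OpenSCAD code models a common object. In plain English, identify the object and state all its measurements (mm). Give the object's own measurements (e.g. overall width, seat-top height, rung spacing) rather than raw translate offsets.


A straight ladder. Two 43×66 mm vertical rails, 2386 mm tall, stand 390 mm apart (outside-to-outside) with their front faces coplanar on the −y side. 8 rungs, each 66 mm deep and 21 mm tall, span between the inner faces of the rails, front faces flush with the rails. The lowest rung's underside is at z = 241 mm and rungs are spaced 278 mm apart (underside to underside).


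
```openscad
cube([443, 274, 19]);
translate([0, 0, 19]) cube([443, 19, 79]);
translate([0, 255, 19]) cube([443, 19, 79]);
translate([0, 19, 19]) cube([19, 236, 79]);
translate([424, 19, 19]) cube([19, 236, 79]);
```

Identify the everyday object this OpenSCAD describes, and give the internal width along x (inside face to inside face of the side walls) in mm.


An open box. The internal width is 405 mm.

A 443×274 base slab with four walls standing on it — an open box. The base is 443 mm wide and the walls are 19 mm thick, so the internal width is 443 − 2 × 19 = 405 mm.


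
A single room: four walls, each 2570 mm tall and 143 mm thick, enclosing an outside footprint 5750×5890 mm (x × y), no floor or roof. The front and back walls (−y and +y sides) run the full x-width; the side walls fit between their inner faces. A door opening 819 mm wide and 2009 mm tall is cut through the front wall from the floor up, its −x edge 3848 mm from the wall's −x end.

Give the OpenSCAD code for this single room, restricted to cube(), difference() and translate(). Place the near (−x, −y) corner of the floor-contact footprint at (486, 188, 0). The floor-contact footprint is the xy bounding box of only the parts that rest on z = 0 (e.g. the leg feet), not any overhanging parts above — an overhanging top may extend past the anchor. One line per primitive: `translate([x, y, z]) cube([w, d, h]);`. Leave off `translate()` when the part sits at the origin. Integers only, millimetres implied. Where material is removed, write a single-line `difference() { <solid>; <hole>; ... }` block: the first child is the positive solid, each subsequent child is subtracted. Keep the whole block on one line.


difference() { translate([486, 188, 0]) cube([5750, 143, 2570]); translate([4334, 188, 0]) cube([819, 143, 2009]); }
translate([486, 5935, 0]) cube([5750, 143, 2570]);
translate([486, 331, 0]) cube([143, 5604, 2570]);
translate([6093, 331, 0]) cube([143, 5604, 2570]);
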